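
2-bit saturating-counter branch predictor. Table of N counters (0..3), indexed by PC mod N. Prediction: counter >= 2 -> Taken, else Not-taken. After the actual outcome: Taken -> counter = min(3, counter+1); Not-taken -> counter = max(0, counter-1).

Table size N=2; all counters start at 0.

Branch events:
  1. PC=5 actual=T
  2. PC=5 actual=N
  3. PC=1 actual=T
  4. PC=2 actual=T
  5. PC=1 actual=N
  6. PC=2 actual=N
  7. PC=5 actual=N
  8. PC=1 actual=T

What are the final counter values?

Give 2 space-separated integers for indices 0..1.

Answer: 0 1

Derivation:
Ev 1: PC=5 idx=1 pred=N actual=T -> ctr[1]=1
Ev 2: PC=5 idx=1 pred=N actual=N -> ctr[1]=0
Ev 3: PC=1 idx=1 pred=N actual=T -> ctr[1]=1
Ev 4: PC=2 idx=0 pred=N actual=T -> ctr[0]=1
Ev 5: PC=1 idx=1 pred=N actual=N -> ctr[1]=0
Ev 6: PC=2 idx=0 pred=N actual=N -> ctr[0]=0
Ev 7: PC=5 idx=1 pred=N actual=N -> ctr[1]=0
Ev 8: PC=1 idx=1 pred=N actual=T -> ctr[1]=1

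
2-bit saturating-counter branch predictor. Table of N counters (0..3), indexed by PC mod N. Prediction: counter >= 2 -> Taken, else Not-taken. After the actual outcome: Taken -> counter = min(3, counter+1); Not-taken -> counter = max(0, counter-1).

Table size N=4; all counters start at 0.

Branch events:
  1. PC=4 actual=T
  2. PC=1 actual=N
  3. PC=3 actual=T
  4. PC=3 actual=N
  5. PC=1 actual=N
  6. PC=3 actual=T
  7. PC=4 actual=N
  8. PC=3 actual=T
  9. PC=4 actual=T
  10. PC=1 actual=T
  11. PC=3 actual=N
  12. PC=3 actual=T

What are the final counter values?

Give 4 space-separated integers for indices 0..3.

Ev 1: PC=4 idx=0 pred=N actual=T -> ctr[0]=1
Ev 2: PC=1 idx=1 pred=N actual=N -> ctr[1]=0
Ev 3: PC=3 idx=3 pred=N actual=T -> ctr[3]=1
Ev 4: PC=3 idx=3 pred=N actual=N -> ctr[3]=0
Ev 5: PC=1 idx=1 pred=N actual=N -> ctr[1]=0
Ev 6: PC=3 idx=3 pred=N actual=T -> ctr[3]=1
Ev 7: PC=4 idx=0 pred=N actual=N -> ctr[0]=0
Ev 8: PC=3 idx=3 pred=N actual=T -> ctr[3]=2
Ev 9: PC=4 idx=0 pred=N actual=T -> ctr[0]=1
Ev 10: PC=1 idx=1 pred=N actual=T -> ctr[1]=1
Ev 11: PC=3 idx=3 pred=T actual=N -> ctr[3]=1
Ev 12: PC=3 idx=3 pred=N actual=T -> ctr[3]=2

Answer: 1 1 0 2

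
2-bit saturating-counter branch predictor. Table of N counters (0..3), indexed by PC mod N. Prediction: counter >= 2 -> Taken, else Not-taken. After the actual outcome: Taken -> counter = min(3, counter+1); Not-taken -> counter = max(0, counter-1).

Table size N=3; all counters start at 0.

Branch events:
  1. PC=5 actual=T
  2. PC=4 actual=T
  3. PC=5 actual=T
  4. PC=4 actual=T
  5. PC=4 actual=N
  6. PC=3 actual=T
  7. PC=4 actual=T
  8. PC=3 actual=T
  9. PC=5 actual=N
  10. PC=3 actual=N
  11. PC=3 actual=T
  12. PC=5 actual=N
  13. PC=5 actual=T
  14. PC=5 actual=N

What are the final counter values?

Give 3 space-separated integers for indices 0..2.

Ev 1: PC=5 idx=2 pred=N actual=T -> ctr[2]=1
Ev 2: PC=4 idx=1 pred=N actual=T -> ctr[1]=1
Ev 3: PC=5 idx=2 pred=N actual=T -> ctr[2]=2
Ev 4: PC=4 idx=1 pred=N actual=T -> ctr[1]=2
Ev 5: PC=4 idx=1 pred=T actual=N -> ctr[1]=1
Ev 6: PC=3 idx=0 pred=N actual=T -> ctr[0]=1
Ev 7: PC=4 idx=1 pred=N actual=T -> ctr[1]=2
Ev 8: PC=3 idx=0 pred=N actual=T -> ctr[0]=2
Ev 9: PC=5 idx=2 pred=T actual=N -> ctr[2]=1
Ev 10: PC=3 idx=0 pred=T actual=N -> ctr[0]=1
Ev 11: PC=3 idx=0 pred=N actual=T -> ctr[0]=2
Ev 12: PC=5 idx=2 pred=N actual=N -> ctr[2]=0
Ev 13: PC=5 idx=2 pred=N actual=T -> ctr[2]=1
Ev 14: PC=5 idx=2 pred=N actual=N -> ctr[2]=0

Answer: 2 2 0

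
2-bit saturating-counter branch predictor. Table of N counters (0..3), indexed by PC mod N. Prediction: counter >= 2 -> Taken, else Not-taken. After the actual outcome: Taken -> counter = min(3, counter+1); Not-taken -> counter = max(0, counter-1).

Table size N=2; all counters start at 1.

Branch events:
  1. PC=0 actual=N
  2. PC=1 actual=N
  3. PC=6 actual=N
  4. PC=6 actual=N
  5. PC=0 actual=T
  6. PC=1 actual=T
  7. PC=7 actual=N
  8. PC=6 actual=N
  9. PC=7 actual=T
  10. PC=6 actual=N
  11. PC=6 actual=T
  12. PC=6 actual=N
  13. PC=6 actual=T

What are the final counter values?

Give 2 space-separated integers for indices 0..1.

Ev 1: PC=0 idx=0 pred=N actual=N -> ctr[0]=0
Ev 2: PC=1 idx=1 pred=N actual=N -> ctr[1]=0
Ev 3: PC=6 idx=0 pred=N actual=N -> ctr[0]=0
Ev 4: PC=6 idx=0 pred=N actual=N -> ctr[0]=0
Ev 5: PC=0 idx=0 pred=N actual=T -> ctr[0]=1
Ev 6: PC=1 idx=1 pred=N actual=T -> ctr[1]=1
Ev 7: PC=7 idx=1 pred=N actual=N -> ctr[1]=0
Ev 8: PC=6 idx=0 pred=N actual=N -> ctr[0]=0
Ev 9: PC=7 idx=1 pred=N actual=T -> ctr[1]=1
Ev 10: PC=6 idx=0 pred=N actual=N -> ctr[0]=0
Ev 11: PC=6 idx=0 pred=N actual=T -> ctr[0]=1
Ev 12: PC=6 idx=0 pred=N actual=N -> ctr[0]=0
Ev 13: PC=6 idx=0 pred=N actual=T -> ctr[0]=1

Answer: 1 1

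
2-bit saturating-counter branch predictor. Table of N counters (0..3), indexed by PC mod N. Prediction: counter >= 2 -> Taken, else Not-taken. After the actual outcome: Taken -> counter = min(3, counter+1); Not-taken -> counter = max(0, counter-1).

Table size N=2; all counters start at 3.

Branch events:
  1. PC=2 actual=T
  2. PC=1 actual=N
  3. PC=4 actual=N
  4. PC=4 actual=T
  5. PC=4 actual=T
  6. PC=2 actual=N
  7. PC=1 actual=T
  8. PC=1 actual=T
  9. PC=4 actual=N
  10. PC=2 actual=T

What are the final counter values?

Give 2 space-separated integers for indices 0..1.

Ev 1: PC=2 idx=0 pred=T actual=T -> ctr[0]=3
Ev 2: PC=1 idx=1 pred=T actual=N -> ctr[1]=2
Ev 3: PC=4 idx=0 pred=T actual=N -> ctr[0]=2
Ev 4: PC=4 idx=0 pred=T actual=T -> ctr[0]=3
Ev 5: PC=4 idx=0 pred=T actual=T -> ctr[0]=3
Ev 6: PC=2 idx=0 pred=T actual=N -> ctr[0]=2
Ev 7: PC=1 idx=1 pred=T actual=T -> ctr[1]=3
Ev 8: PC=1 idx=1 pred=T actual=T -> ctr[1]=3
Ev 9: PC=4 idx=0 pred=T actual=N -> ctr[0]=1
Ev 10: PC=2 idx=0 pred=N actual=T -> ctr[0]=2

Answer: 2 3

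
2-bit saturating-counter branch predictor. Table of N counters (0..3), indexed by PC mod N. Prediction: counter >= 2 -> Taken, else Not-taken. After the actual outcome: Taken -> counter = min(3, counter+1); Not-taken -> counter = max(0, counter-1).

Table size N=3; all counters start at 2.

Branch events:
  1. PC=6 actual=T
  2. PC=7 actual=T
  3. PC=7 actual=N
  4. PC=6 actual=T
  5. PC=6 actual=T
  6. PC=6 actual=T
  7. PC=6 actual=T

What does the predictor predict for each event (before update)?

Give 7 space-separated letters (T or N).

Answer: T T T T T T T

Derivation:
Ev 1: PC=6 idx=0 pred=T actual=T -> ctr[0]=3
Ev 2: PC=7 idx=1 pred=T actual=T -> ctr[1]=3
Ev 3: PC=7 idx=1 pred=T actual=N -> ctr[1]=2
Ev 4: PC=6 idx=0 pred=T actual=T -> ctr[0]=3
Ev 5: PC=6 idx=0 pred=T actual=T -> ctr[0]=3
Ev 6: PC=6 idx=0 pred=T actual=T -> ctr[0]=3
Ev 7: PC=6 idx=0 pred=T actual=T -> ctr[0]=3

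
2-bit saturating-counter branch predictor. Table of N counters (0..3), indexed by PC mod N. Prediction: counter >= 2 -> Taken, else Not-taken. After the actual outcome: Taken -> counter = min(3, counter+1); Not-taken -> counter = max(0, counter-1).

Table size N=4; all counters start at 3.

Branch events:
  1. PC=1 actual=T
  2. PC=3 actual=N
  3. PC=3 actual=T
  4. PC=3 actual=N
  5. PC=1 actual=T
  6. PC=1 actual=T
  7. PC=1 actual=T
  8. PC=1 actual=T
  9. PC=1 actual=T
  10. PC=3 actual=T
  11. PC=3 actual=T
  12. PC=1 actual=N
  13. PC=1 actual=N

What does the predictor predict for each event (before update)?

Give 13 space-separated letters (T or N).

Answer: T T T T T T T T T T T T T

Derivation:
Ev 1: PC=1 idx=1 pred=T actual=T -> ctr[1]=3
Ev 2: PC=3 idx=3 pred=T actual=N -> ctr[3]=2
Ev 3: PC=3 idx=3 pred=T actual=T -> ctr[3]=3
Ev 4: PC=3 idx=3 pred=T actual=N -> ctr[3]=2
Ev 5: PC=1 idx=1 pred=T actual=T -> ctr[1]=3
Ev 6: PC=1 idx=1 pred=T actual=T -> ctr[1]=3
Ev 7: PC=1 idx=1 pred=T actual=T -> ctr[1]=3
Ev 8: PC=1 idx=1 pred=T actual=T -> ctr[1]=3
Ev 9: PC=1 idx=1 pred=T actual=T -> ctr[1]=3
Ev 10: PC=3 idx=3 pred=T actual=T -> ctr[3]=3
Ev 11: PC=3 idx=3 pred=T actual=T -> ctr[3]=3
Ev 12: PC=1 idx=1 pred=T actual=N -> ctr[1]=2
Ev 13: PC=1 idx=1 pred=T actual=N -> ctr[1]=1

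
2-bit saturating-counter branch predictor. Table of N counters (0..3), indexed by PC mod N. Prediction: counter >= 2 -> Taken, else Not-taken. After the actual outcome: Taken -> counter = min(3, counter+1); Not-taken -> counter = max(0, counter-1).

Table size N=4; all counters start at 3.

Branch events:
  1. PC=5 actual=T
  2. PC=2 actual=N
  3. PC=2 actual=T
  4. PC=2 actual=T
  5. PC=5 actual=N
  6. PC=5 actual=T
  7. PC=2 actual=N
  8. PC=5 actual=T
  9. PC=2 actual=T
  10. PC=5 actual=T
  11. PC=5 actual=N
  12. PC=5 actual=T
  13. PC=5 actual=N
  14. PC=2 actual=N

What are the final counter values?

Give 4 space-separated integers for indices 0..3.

Ev 1: PC=5 idx=1 pred=T actual=T -> ctr[1]=3
Ev 2: PC=2 idx=2 pred=T actual=N -> ctr[2]=2
Ev 3: PC=2 idx=2 pred=T actual=T -> ctr[2]=3
Ev 4: PC=2 idx=2 pred=T actual=T -> ctr[2]=3
Ev 5: PC=5 idx=1 pred=T actual=N -> ctr[1]=2
Ev 6: PC=5 idx=1 pred=T actual=T -> ctr[1]=3
Ev 7: PC=2 idx=2 pred=T actual=N -> ctr[2]=2
Ev 8: PC=5 idx=1 pred=T actual=T -> ctr[1]=3
Ev 9: PC=2 idx=2 pred=T actual=T -> ctr[2]=3
Ev 10: PC=5 idx=1 pred=T actual=T -> ctr[1]=3
Ev 11: PC=5 idx=1 pred=T actual=N -> ctr[1]=2
Ev 12: PC=5 idx=1 pred=T actual=T -> ctr[1]=3
Ev 13: PC=5 idx=1 pred=T actual=N -> ctr[1]=2
Ev 14: PC=2 idx=2 pred=T actual=N -> ctr[2]=2

Answer: 3 2 2 3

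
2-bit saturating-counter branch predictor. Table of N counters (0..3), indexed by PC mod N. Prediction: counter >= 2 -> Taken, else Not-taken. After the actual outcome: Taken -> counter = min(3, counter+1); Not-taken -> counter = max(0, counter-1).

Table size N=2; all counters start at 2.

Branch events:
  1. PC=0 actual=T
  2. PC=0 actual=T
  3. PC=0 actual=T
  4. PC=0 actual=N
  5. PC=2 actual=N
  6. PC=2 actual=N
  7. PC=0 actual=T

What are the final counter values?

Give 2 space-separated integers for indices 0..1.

Answer: 1 2

Derivation:
Ev 1: PC=0 idx=0 pred=T actual=T -> ctr[0]=3
Ev 2: PC=0 idx=0 pred=T actual=T -> ctr[0]=3
Ev 3: PC=0 idx=0 pred=T actual=T -> ctr[0]=3
Ev 4: PC=0 idx=0 pred=T actual=N -> ctr[0]=2
Ev 5: PC=2 idx=0 pred=T actual=N -> ctr[0]=1
Ev 6: PC=2 idx=0 pred=N actual=N -> ctr[0]=0
Ev 7: PC=0 idx=0 pred=N actual=T -> ctr[0]=1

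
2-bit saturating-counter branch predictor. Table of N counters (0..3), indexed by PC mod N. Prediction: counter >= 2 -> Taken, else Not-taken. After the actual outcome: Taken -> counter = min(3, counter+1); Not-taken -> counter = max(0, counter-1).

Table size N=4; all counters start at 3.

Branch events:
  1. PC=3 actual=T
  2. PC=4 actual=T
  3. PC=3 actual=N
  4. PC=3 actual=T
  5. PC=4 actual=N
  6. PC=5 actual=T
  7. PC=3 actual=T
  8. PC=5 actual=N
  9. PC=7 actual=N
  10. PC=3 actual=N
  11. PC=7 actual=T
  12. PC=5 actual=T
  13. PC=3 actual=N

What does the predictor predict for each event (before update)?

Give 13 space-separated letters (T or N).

Ev 1: PC=3 idx=3 pred=T actual=T -> ctr[3]=3
Ev 2: PC=4 idx=0 pred=T actual=T -> ctr[0]=3
Ev 3: PC=3 idx=3 pred=T actual=N -> ctr[3]=2
Ev 4: PC=3 idx=3 pred=T actual=T -> ctr[3]=3
Ev 5: PC=4 idx=0 pred=T actual=N -> ctr[0]=2
Ev 6: PC=5 idx=1 pred=T actual=T -> ctr[1]=3
Ev 7: PC=3 idx=3 pred=T actual=T -> ctr[3]=3
Ev 8: PC=5 idx=1 pred=T actual=N -> ctr[1]=2
Ev 9: PC=7 idx=3 pred=T actual=N -> ctr[3]=2
Ev 10: PC=3 idx=3 pred=T actual=N -> ctr[3]=1
Ev 11: PC=7 idx=3 pred=N actual=T -> ctr[3]=2
Ev 12: PC=5 idx=1 pred=T actual=T -> ctr[1]=3
Ev 13: PC=3 idx=3 pred=T actual=N -> ctr[3]=1

Answer: T T T T T T T T T T N T T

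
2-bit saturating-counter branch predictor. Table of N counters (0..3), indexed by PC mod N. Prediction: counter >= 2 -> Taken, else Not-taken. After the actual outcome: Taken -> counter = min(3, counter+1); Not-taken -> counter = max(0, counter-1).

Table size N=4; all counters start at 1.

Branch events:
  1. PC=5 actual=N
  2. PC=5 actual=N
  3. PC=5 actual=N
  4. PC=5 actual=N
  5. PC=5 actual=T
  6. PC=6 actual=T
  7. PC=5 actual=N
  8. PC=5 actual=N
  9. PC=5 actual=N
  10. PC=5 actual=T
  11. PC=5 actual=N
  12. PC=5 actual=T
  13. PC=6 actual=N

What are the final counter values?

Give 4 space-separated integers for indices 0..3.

Ev 1: PC=5 idx=1 pred=N actual=N -> ctr[1]=0
Ev 2: PC=5 idx=1 pred=N actual=N -> ctr[1]=0
Ev 3: PC=5 idx=1 pred=N actual=N -> ctr[1]=0
Ev 4: PC=5 idx=1 pred=N actual=N -> ctr[1]=0
Ev 5: PC=5 idx=1 pred=N actual=T -> ctr[1]=1
Ev 6: PC=6 idx=2 pred=N actual=T -> ctr[2]=2
Ev 7: PC=5 idx=1 pred=N actual=N -> ctr[1]=0
Ev 8: PC=5 idx=1 pred=N actual=N -> ctr[1]=0
Ev 9: PC=5 idx=1 pred=N actual=N -> ctr[1]=0
Ev 10: PC=5 idx=1 pred=N actual=T -> ctr[1]=1
Ev 11: PC=5 idx=1 pred=N actual=N -> ctr[1]=0
Ev 12: PC=5 idx=1 pred=N actual=T -> ctr[1]=1
Ev 13: PC=6 idx=2 pred=T actual=N -> ctr[2]=1

Answer: 1 1 1 1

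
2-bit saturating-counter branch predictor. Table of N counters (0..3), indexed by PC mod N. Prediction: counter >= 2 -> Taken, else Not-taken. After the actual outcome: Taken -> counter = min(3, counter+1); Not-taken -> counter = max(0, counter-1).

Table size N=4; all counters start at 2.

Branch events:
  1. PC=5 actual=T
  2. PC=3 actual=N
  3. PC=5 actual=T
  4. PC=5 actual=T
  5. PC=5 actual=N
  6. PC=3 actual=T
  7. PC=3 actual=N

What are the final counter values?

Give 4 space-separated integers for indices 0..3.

Answer: 2 2 2 1

Derivation:
Ev 1: PC=5 idx=1 pred=T actual=T -> ctr[1]=3
Ev 2: PC=3 idx=3 pred=T actual=N -> ctr[3]=1
Ev 3: PC=5 idx=1 pred=T actual=T -> ctr[1]=3
Ev 4: PC=5 idx=1 pred=T actual=T -> ctr[1]=3
Ev 5: PC=5 idx=1 pred=T actual=N -> ctr[1]=2
Ev 6: PC=3 idx=3 pred=N actual=T -> ctr[3]=2
Ev 7: PC=3 idx=3 pred=T actual=N -> ctr[3]=1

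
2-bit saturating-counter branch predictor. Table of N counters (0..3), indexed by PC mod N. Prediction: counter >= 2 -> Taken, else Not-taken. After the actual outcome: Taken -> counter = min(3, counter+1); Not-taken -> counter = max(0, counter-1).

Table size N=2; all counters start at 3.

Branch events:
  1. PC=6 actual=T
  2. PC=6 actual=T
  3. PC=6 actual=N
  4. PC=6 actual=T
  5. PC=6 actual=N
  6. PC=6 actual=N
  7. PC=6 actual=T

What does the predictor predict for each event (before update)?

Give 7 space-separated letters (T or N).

Answer: T T T T T T N

Derivation:
Ev 1: PC=6 idx=0 pred=T actual=T -> ctr[0]=3
Ev 2: PC=6 idx=0 pred=T actual=T -> ctr[0]=3
Ev 3: PC=6 idx=0 pred=T actual=N -> ctr[0]=2
Ev 4: PC=6 idx=0 pred=T actual=T -> ctr[0]=3
Ev 5: PC=6 idx=0 pred=T actual=N -> ctr[0]=2
Ev 6: PC=6 idx=0 pred=T actual=N -> ctr[0]=1
Ev 7: PC=6 idx=0 pred=N actual=T -> ctr[0]=2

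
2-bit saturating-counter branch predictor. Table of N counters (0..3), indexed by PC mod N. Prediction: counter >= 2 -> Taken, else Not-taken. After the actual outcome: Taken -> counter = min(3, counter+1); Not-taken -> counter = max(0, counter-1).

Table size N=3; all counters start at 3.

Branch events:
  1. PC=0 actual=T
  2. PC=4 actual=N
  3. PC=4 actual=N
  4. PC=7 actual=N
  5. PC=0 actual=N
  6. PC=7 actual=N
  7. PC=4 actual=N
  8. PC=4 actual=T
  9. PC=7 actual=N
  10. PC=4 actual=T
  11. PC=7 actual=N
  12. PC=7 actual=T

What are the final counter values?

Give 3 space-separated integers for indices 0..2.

Answer: 2 1 3

Derivation:
Ev 1: PC=0 idx=0 pred=T actual=T -> ctr[0]=3
Ev 2: PC=4 idx=1 pred=T actual=N -> ctr[1]=2
Ev 3: PC=4 idx=1 pred=T actual=N -> ctr[1]=1
Ev 4: PC=7 idx=1 pred=N actual=N -> ctr[1]=0
Ev 5: PC=0 idx=0 pred=T actual=N -> ctr[0]=2
Ev 6: PC=7 idx=1 pred=N actual=N -> ctr[1]=0
Ev 7: PC=4 idx=1 pred=N actual=N -> ctr[1]=0
Ev 8: PC=4 idx=1 pred=N actual=T -> ctr[1]=1
Ev 9: PC=7 idx=1 pred=N actual=N -> ctr[1]=0
Ev 10: PC=4 idx=1 pred=N actual=T -> ctr[1]=1
Ev 11: PC=7 idx=1 pred=N actual=N -> ctr[1]=0
Ev 12: PC=7 idx=1 pred=N actual=T -> ctr[1]=1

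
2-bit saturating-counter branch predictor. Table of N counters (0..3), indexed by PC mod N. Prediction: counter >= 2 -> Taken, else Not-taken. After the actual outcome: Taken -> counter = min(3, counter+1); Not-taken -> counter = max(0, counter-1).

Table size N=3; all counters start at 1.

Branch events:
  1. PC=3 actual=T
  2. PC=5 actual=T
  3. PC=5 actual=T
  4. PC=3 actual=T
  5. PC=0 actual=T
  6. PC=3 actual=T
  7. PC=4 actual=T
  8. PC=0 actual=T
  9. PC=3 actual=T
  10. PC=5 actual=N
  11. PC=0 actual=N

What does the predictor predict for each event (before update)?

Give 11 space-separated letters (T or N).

Answer: N N T T T T N T T T T

Derivation:
Ev 1: PC=3 idx=0 pred=N actual=T -> ctr[0]=2
Ev 2: PC=5 idx=2 pred=N actual=T -> ctr[2]=2
Ev 3: PC=5 idx=2 pred=T actual=T -> ctr[2]=3
Ev 4: PC=3 idx=0 pred=T actual=T -> ctr[0]=3
Ev 5: PC=0 idx=0 pred=T actual=T -> ctr[0]=3
Ev 6: PC=3 idx=0 pred=T actual=T -> ctr[0]=3
Ev 7: PC=4 idx=1 pred=N actual=T -> ctr[1]=2
Ev 8: PC=0 idx=0 pred=T actual=T -> ctr[0]=3
Ev 9: PC=3 idx=0 pred=T actual=T -> ctr[0]=3
Ev 10: PC=5 idx=2 pred=T actual=N -> ctr[2]=2
Ev 11: PC=0 idx=0 pred=T actual=N -> ctr[0]=2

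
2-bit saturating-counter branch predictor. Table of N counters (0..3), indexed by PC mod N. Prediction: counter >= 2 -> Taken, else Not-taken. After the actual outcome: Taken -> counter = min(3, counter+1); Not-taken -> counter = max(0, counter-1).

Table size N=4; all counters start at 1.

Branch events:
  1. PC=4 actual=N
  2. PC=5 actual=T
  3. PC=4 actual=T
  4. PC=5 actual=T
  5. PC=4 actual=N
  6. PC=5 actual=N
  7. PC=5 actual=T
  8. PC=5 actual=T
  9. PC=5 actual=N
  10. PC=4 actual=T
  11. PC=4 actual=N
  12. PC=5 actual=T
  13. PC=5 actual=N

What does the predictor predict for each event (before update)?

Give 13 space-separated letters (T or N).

Ev 1: PC=4 idx=0 pred=N actual=N -> ctr[0]=0
Ev 2: PC=5 idx=1 pred=N actual=T -> ctr[1]=2
Ev 3: PC=4 idx=0 pred=N actual=T -> ctr[0]=1
Ev 4: PC=5 idx=1 pred=T actual=T -> ctr[1]=3
Ev 5: PC=4 idx=0 pred=N actual=N -> ctr[0]=0
Ev 6: PC=5 idx=1 pred=T actual=N -> ctr[1]=2
Ev 7: PC=5 idx=1 pred=T actual=T -> ctr[1]=3
Ev 8: PC=5 idx=1 pred=T actual=T -> ctr[1]=3
Ev 9: PC=5 idx=1 pred=T actual=N -> ctr[1]=2
Ev 10: PC=4 idx=0 pred=N actual=T -> ctr[0]=1
Ev 11: PC=4 idx=0 pred=N actual=N -> ctr[0]=0
Ev 12: PC=5 idx=1 pred=T actual=T -> ctr[1]=3
Ev 13: PC=5 idx=1 pred=T actual=N -> ctr[1]=2

Answer: N N N T N T T T T N N T T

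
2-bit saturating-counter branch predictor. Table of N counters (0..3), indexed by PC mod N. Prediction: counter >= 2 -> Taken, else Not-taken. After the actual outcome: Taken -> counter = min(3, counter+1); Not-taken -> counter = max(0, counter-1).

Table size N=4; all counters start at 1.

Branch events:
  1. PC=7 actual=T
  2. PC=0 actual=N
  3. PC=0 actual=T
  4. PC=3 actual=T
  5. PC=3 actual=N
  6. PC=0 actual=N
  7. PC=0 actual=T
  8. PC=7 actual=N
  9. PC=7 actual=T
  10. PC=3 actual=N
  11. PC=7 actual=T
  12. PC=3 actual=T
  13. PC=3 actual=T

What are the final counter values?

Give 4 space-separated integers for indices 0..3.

Ev 1: PC=7 idx=3 pred=N actual=T -> ctr[3]=2
Ev 2: PC=0 idx=0 pred=N actual=N -> ctr[0]=0
Ev 3: PC=0 idx=0 pred=N actual=T -> ctr[0]=1
Ev 4: PC=3 idx=3 pred=T actual=T -> ctr[3]=3
Ev 5: PC=3 idx=3 pred=T actual=N -> ctr[3]=2
Ev 6: PC=0 idx=0 pred=N actual=N -> ctr[0]=0
Ev 7: PC=0 idx=0 pred=N actual=T -> ctr[0]=1
Ev 8: PC=7 idx=3 pred=T actual=N -> ctr[3]=1
Ev 9: PC=7 idx=3 pred=N actual=T -> ctr[3]=2
Ev 10: PC=3 idx=3 pred=T actual=N -> ctr[3]=1
Ev 11: PC=7 idx=3 pred=N actual=T -> ctr[3]=2
Ev 12: PC=3 idx=3 pred=T actual=T -> ctr[3]=3
Ev 13: PC=3 idx=3 pred=T actual=T -> ctr[3]=3

Answer: 1 1 1 3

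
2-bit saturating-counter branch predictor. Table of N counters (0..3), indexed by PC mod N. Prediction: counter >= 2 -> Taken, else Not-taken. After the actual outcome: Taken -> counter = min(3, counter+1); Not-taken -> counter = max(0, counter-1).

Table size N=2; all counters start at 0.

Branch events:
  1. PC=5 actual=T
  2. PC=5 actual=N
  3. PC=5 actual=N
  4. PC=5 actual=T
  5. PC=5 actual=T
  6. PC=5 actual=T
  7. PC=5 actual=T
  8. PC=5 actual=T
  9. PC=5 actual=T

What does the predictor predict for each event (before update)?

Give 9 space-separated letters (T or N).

Answer: N N N N N T T T T

Derivation:
Ev 1: PC=5 idx=1 pred=N actual=T -> ctr[1]=1
Ev 2: PC=5 idx=1 pred=N actual=N -> ctr[1]=0
Ev 3: PC=5 idx=1 pred=N actual=N -> ctr[1]=0
Ev 4: PC=5 idx=1 pred=N actual=T -> ctr[1]=1
Ev 5: PC=5 idx=1 pred=N actual=T -> ctr[1]=2
Ev 6: PC=5 idx=1 pred=T actual=T -> ctr[1]=3
Ev 7: PC=5 idx=1 pred=T actual=T -> ctr[1]=3
Ev 8: PC=5 idx=1 pred=T actual=T -> ctr[1]=3
Ev 9: PC=5 idx=1 pred=T actual=T -> ctr[1]=3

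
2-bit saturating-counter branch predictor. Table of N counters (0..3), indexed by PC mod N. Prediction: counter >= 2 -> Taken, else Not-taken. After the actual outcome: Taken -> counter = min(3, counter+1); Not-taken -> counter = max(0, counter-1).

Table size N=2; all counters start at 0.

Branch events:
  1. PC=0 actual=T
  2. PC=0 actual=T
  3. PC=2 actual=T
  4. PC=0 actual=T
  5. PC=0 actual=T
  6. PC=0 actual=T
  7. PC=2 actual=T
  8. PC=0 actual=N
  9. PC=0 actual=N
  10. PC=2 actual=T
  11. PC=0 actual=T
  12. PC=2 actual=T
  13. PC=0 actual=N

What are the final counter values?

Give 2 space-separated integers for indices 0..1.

Ev 1: PC=0 idx=0 pred=N actual=T -> ctr[0]=1
Ev 2: PC=0 idx=0 pred=N actual=T -> ctr[0]=2
Ev 3: PC=2 idx=0 pred=T actual=T -> ctr[0]=3
Ev 4: PC=0 idx=0 pred=T actual=T -> ctr[0]=3
Ev 5: PC=0 idx=0 pred=T actual=T -> ctr[0]=3
Ev 6: PC=0 idx=0 pred=T actual=T -> ctr[0]=3
Ev 7: PC=2 idx=0 pred=T actual=T -> ctr[0]=3
Ev 8: PC=0 idx=0 pred=T actual=N -> ctr[0]=2
Ev 9: PC=0 idx=0 pred=T actual=N -> ctr[0]=1
Ev 10: PC=2 idx=0 pred=N actual=T -> ctr[0]=2
Ev 11: PC=0 idx=0 pred=T actual=T -> ctr[0]=3
Ev 12: PC=2 idx=0 pred=T actual=T -> ctr[0]=3
Ev 13: PC=0 idx=0 pred=T actual=N -> ctr[0]=2

Answer: 2 0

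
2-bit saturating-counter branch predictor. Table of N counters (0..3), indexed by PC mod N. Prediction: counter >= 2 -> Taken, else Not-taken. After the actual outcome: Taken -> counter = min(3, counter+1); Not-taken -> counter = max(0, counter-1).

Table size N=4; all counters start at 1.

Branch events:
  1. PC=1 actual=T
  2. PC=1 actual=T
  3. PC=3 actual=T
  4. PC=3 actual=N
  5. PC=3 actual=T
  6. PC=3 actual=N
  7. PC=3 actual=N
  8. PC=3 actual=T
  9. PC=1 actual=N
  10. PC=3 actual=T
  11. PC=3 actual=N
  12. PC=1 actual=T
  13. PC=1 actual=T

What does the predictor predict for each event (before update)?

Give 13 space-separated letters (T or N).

Ev 1: PC=1 idx=1 pred=N actual=T -> ctr[1]=2
Ev 2: PC=1 idx=1 pred=T actual=T -> ctr[1]=3
Ev 3: PC=3 idx=3 pred=N actual=T -> ctr[3]=2
Ev 4: PC=3 idx=3 pred=T actual=N -> ctr[3]=1
Ev 5: PC=3 idx=3 pred=N actual=T -> ctr[3]=2
Ev 6: PC=3 idx=3 pred=T actual=N -> ctr[3]=1
Ev 7: PC=3 idx=3 pred=N actual=N -> ctr[3]=0
Ev 8: PC=3 idx=3 pred=N actual=T -> ctr[3]=1
Ev 9: PC=1 idx=1 pred=T actual=N -> ctr[1]=2
Ev 10: PC=3 idx=3 pred=N actual=T -> ctr[3]=2
Ev 11: PC=3 idx=3 pred=T actual=N -> ctr[3]=1
Ev 12: PC=1 idx=1 pred=T actual=T -> ctr[1]=3
Ev 13: PC=1 idx=1 pred=T actual=T -> ctr[1]=3

Answer: N T N T N T N N T N T T T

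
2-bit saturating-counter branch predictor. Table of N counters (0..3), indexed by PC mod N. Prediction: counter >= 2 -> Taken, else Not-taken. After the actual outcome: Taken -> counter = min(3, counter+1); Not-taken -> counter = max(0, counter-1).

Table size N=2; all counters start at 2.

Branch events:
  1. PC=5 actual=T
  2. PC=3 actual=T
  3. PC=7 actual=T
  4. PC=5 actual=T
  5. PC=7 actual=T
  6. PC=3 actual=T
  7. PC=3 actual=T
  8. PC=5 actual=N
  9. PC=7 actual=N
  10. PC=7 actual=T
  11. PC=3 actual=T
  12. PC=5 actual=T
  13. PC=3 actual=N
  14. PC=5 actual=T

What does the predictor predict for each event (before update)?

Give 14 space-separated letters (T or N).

Ev 1: PC=5 idx=1 pred=T actual=T -> ctr[1]=3
Ev 2: PC=3 idx=1 pred=T actual=T -> ctr[1]=3
Ev 3: PC=7 idx=1 pred=T actual=T -> ctr[1]=3
Ev 4: PC=5 idx=1 pred=T actual=T -> ctr[1]=3
Ev 5: PC=7 idx=1 pred=T actual=T -> ctr[1]=3
Ev 6: PC=3 idx=1 pred=T actual=T -> ctr[1]=3
Ev 7: PC=3 idx=1 pred=T actual=T -> ctr[1]=3
Ev 8: PC=5 idx=1 pred=T actual=N -> ctr[1]=2
Ev 9: PC=7 idx=1 pred=T actual=N -> ctr[1]=1
Ev 10: PC=7 idx=1 pred=N actual=T -> ctr[1]=2
Ev 11: PC=3 idx=1 pred=T actual=T -> ctr[1]=3
Ev 12: PC=5 idx=1 pred=T actual=T -> ctr[1]=3
Ev 13: PC=3 idx=1 pred=T actual=N -> ctr[1]=2
Ev 14: PC=5 idx=1 pred=T actual=T -> ctr[1]=3

Answer: T T T T T T T T T N T T T T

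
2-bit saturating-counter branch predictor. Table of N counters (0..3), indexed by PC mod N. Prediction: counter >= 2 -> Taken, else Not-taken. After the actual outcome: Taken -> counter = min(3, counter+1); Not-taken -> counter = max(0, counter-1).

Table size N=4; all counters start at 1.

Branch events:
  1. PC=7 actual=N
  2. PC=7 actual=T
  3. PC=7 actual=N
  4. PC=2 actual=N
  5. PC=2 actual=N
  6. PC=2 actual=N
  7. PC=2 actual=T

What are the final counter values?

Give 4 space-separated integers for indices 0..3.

Ev 1: PC=7 idx=3 pred=N actual=N -> ctr[3]=0
Ev 2: PC=7 idx=3 pred=N actual=T -> ctr[3]=1
Ev 3: PC=7 idx=3 pred=N actual=N -> ctr[3]=0
Ev 4: PC=2 idx=2 pred=N actual=N -> ctr[2]=0
Ev 5: PC=2 idx=2 pred=N actual=N -> ctr[2]=0
Ev 6: PC=2 idx=2 pred=N actual=N -> ctr[2]=0
Ev 7: PC=2 idx=2 pred=N actual=T -> ctr[2]=1

Answer: 1 1 1 0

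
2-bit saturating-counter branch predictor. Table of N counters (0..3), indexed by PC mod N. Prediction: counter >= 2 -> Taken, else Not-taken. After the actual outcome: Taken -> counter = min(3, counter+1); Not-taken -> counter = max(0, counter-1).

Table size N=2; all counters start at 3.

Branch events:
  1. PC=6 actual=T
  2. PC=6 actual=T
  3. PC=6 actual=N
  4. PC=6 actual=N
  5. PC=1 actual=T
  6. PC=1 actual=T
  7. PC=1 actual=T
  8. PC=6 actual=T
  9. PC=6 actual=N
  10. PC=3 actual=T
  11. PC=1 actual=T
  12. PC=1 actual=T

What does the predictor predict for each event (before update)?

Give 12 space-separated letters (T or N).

Answer: T T T T T T T N T T T T

Derivation:
Ev 1: PC=6 idx=0 pred=T actual=T -> ctr[0]=3
Ev 2: PC=6 idx=0 pred=T actual=T -> ctr[0]=3
Ev 3: PC=6 idx=0 pred=T actual=N -> ctr[0]=2
Ev 4: PC=6 idx=0 pred=T actual=N -> ctr[0]=1
Ev 5: PC=1 idx=1 pred=T actual=T -> ctr[1]=3
Ev 6: PC=1 idx=1 pred=T actual=T -> ctr[1]=3
Ev 7: PC=1 idx=1 pred=T actual=T -> ctr[1]=3
Ev 8: PC=6 idx=0 pred=N actual=T -> ctr[0]=2
Ev 9: PC=6 idx=0 pred=T actual=N -> ctr[0]=1
Ev 10: PC=3 idx=1 pred=T actual=T -> ctr[1]=3
Ev 11: PC=1 idx=1 pred=T actual=T -> ctr[1]=3
Ev 12: PC=1 idx=1 pred=T actual=T -> ctr[1]=3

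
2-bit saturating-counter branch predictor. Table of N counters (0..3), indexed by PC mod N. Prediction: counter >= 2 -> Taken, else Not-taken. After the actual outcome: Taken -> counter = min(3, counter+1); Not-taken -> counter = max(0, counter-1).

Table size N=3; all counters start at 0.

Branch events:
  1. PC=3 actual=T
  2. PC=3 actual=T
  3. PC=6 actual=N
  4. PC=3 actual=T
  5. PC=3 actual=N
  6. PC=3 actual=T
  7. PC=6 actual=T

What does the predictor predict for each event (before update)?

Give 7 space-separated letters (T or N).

Answer: N N T N T N T

Derivation:
Ev 1: PC=3 idx=0 pred=N actual=T -> ctr[0]=1
Ev 2: PC=3 idx=0 pred=N actual=T -> ctr[0]=2
Ev 3: PC=6 idx=0 pred=T actual=N -> ctr[0]=1
Ev 4: PC=3 idx=0 pred=N actual=T -> ctr[0]=2
Ev 5: PC=3 idx=0 pred=T actual=N -> ctr[0]=1
Ev 6: PC=3 idx=0 pred=N actual=T -> ctr[0]=2
Ev 7: PC=6 idx=0 pred=T actual=T -> ctr[0]=3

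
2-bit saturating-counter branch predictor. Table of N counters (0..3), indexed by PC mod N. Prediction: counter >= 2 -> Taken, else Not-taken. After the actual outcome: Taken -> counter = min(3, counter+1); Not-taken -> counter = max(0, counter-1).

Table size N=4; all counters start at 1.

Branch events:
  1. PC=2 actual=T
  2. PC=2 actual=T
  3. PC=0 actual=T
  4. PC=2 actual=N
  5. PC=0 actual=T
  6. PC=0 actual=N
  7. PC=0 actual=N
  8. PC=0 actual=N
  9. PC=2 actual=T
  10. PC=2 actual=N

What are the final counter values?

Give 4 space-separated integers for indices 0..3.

Ev 1: PC=2 idx=2 pred=N actual=T -> ctr[2]=2
Ev 2: PC=2 idx=2 pred=T actual=T -> ctr[2]=3
Ev 3: PC=0 idx=0 pred=N actual=T -> ctr[0]=2
Ev 4: PC=2 idx=2 pred=T actual=N -> ctr[2]=2
Ev 5: PC=0 idx=0 pred=T actual=T -> ctr[0]=3
Ev 6: PC=0 idx=0 pred=T actual=N -> ctr[0]=2
Ev 7: PC=0 idx=0 pred=T actual=N -> ctr[0]=1
Ev 8: PC=0 idx=0 pred=N actual=N -> ctr[0]=0
Ev 9: PC=2 idx=2 pred=T actual=T -> ctr[2]=3
Ev 10: PC=2 idx=2 pred=T actual=N -> ctr[2]=2

Answer: 0 1 2 1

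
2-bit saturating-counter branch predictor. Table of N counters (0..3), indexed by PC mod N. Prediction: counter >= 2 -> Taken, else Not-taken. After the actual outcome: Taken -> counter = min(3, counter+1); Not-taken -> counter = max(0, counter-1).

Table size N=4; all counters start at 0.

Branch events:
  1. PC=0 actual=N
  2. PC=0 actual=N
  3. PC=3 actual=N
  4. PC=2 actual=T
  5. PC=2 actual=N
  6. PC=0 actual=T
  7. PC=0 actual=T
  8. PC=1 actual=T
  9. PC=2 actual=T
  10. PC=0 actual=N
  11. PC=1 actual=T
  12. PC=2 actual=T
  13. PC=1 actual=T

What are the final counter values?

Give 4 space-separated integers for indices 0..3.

Answer: 1 3 2 0

Derivation:
Ev 1: PC=0 idx=0 pred=N actual=N -> ctr[0]=0
Ev 2: PC=0 idx=0 pred=N actual=N -> ctr[0]=0
Ev 3: PC=3 idx=3 pred=N actual=N -> ctr[3]=0
Ev 4: PC=2 idx=2 pred=N actual=T -> ctr[2]=1
Ev 5: PC=2 idx=2 pred=N actual=N -> ctr[2]=0
Ev 6: PC=0 idx=0 pred=N actual=T -> ctr[0]=1
Ev 7: PC=0 idx=0 pred=N actual=T -> ctr[0]=2
Ev 8: PC=1 idx=1 pred=N actual=T -> ctr[1]=1
Ev 9: PC=2 idx=2 pred=N actual=T -> ctr[2]=1
Ev 10: PC=0 idx=0 pred=T actual=N -> ctr[0]=1
Ev 11: PC=1 idx=1 pred=N actual=T -> ctr[1]=2
Ev 12: PC=2 idx=2 pred=N actual=T -> ctr[2]=2
Ev 13: PC=1 idx=1 pred=T actual=T -> ctr[1]=3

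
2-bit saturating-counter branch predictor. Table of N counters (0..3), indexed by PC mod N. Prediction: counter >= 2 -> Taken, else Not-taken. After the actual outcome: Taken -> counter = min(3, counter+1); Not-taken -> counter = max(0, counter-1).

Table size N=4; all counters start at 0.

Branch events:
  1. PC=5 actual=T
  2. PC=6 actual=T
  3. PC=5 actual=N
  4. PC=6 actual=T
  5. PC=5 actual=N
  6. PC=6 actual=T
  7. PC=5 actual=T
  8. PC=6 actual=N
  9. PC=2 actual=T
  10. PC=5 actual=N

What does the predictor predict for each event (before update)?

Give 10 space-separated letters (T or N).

Ev 1: PC=5 idx=1 pred=N actual=T -> ctr[1]=1
Ev 2: PC=6 idx=2 pred=N actual=T -> ctr[2]=1
Ev 3: PC=5 idx=1 pred=N actual=N -> ctr[1]=0
Ev 4: PC=6 idx=2 pred=N actual=T -> ctr[2]=2
Ev 5: PC=5 idx=1 pred=N actual=N -> ctr[1]=0
Ev 6: PC=6 idx=2 pred=T actual=T -> ctr[2]=3
Ev 7: PC=5 idx=1 pred=N actual=T -> ctr[1]=1
Ev 8: PC=6 idx=2 pred=T actual=N -> ctr[2]=2
Ev 9: PC=2 idx=2 pred=T actual=T -> ctr[2]=3
Ev 10: PC=5 idx=1 pred=N actual=N -> ctr[1]=0

Answer: N N N N N T N T T N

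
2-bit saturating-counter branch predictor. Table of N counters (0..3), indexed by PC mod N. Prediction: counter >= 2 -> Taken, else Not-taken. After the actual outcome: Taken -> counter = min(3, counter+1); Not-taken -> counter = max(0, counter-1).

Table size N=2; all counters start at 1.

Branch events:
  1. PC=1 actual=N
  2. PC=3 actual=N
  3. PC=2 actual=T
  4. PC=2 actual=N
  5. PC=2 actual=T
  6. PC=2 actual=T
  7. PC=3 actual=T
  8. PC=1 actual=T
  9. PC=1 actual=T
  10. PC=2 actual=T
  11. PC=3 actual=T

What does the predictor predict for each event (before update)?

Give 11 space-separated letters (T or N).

Ev 1: PC=1 idx=1 pred=N actual=N -> ctr[1]=0
Ev 2: PC=3 idx=1 pred=N actual=N -> ctr[1]=0
Ev 3: PC=2 idx=0 pred=N actual=T -> ctr[0]=2
Ev 4: PC=2 idx=0 pred=T actual=N -> ctr[0]=1
Ev 5: PC=2 idx=0 pred=N actual=T -> ctr[0]=2
Ev 6: PC=2 idx=0 pred=T actual=T -> ctr[0]=3
Ev 7: PC=3 idx=1 pred=N actual=T -> ctr[1]=1
Ev 8: PC=1 idx=1 pred=N actual=T -> ctr[1]=2
Ev 9: PC=1 idx=1 pred=T actual=T -> ctr[1]=3
Ev 10: PC=2 idx=0 pred=T actual=T -> ctr[0]=3
Ev 11: PC=3 idx=1 pred=T actual=T -> ctr[1]=3

Answer: N N N T N T N N T T T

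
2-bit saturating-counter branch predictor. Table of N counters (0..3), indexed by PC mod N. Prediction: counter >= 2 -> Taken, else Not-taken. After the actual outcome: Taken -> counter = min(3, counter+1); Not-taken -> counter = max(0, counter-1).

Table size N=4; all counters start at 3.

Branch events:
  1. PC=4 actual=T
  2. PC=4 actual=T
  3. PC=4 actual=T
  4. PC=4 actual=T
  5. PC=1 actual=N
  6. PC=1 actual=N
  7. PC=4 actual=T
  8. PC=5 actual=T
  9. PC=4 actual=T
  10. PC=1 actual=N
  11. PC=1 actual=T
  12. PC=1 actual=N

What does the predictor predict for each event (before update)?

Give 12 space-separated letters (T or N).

Answer: T T T T T T T N T T N T

Derivation:
Ev 1: PC=4 idx=0 pred=T actual=T -> ctr[0]=3
Ev 2: PC=4 idx=0 pred=T actual=T -> ctr[0]=3
Ev 3: PC=4 idx=0 pred=T actual=T -> ctr[0]=3
Ev 4: PC=4 idx=0 pred=T actual=T -> ctr[0]=3
Ev 5: PC=1 idx=1 pred=T actual=N -> ctr[1]=2
Ev 6: PC=1 idx=1 pred=T actual=N -> ctr[1]=1
Ev 7: PC=4 idx=0 pred=T actual=T -> ctr[0]=3
Ev 8: PC=5 idx=1 pred=N actual=T -> ctr[1]=2
Ev 9: PC=4 idx=0 pred=T actual=T -> ctr[0]=3
Ev 10: PC=1 idx=1 pred=T actual=N -> ctr[1]=1
Ev 11: PC=1 idx=1 pred=N actual=T -> ctr[1]=2
Ev 12: PC=1 idx=1 pred=T actual=N -> ctr[1]=1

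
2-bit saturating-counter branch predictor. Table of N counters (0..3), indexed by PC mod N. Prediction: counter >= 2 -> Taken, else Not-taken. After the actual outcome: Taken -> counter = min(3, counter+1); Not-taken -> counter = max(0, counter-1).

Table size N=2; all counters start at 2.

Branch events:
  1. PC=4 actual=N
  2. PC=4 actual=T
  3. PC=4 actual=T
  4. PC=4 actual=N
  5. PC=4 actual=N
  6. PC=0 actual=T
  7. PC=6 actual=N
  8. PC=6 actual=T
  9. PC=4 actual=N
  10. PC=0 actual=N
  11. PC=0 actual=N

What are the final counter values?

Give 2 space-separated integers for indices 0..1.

Ev 1: PC=4 idx=0 pred=T actual=N -> ctr[0]=1
Ev 2: PC=4 idx=0 pred=N actual=T -> ctr[0]=2
Ev 3: PC=4 idx=0 pred=T actual=T -> ctr[0]=3
Ev 4: PC=4 idx=0 pred=T actual=N -> ctr[0]=2
Ev 5: PC=4 idx=0 pred=T actual=N -> ctr[0]=1
Ev 6: PC=0 idx=0 pred=N actual=T -> ctr[0]=2
Ev 7: PC=6 idx=0 pred=T actual=N -> ctr[0]=1
Ev 8: PC=6 idx=0 pred=N actual=T -> ctr[0]=2
Ev 9: PC=4 idx=0 pred=T actual=N -> ctr[0]=1
Ev 10: PC=0 idx=0 pred=N actual=N -> ctr[0]=0
Ev 11: PC=0 idx=0 pred=N actual=N -> ctr[0]=0

Answer: 0 2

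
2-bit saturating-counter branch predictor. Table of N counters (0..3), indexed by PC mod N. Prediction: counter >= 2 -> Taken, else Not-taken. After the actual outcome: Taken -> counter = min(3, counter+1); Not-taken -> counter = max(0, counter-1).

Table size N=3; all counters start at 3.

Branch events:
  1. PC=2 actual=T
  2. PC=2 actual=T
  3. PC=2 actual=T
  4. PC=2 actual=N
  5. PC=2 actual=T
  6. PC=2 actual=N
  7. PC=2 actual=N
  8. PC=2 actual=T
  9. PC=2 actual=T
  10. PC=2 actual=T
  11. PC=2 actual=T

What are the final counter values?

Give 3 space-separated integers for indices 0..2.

Ev 1: PC=2 idx=2 pred=T actual=T -> ctr[2]=3
Ev 2: PC=2 idx=2 pred=T actual=T -> ctr[2]=3
Ev 3: PC=2 idx=2 pred=T actual=T -> ctr[2]=3
Ev 4: PC=2 idx=2 pred=T actual=N -> ctr[2]=2
Ev 5: PC=2 idx=2 pred=T actual=T -> ctr[2]=3
Ev 6: PC=2 idx=2 pred=T actual=N -> ctr[2]=2
Ev 7: PC=2 idx=2 pred=T actual=N -> ctr[2]=1
Ev 8: PC=2 idx=2 pred=N actual=T -> ctr[2]=2
Ev 9: PC=2 idx=2 pred=T actual=T -> ctr[2]=3
Ev 10: PC=2 idx=2 pred=T actual=T -> ctr[2]=3
Ev 11: PC=2 idx=2 pred=T actual=T -> ctr[2]=3

Answer: 3 3 3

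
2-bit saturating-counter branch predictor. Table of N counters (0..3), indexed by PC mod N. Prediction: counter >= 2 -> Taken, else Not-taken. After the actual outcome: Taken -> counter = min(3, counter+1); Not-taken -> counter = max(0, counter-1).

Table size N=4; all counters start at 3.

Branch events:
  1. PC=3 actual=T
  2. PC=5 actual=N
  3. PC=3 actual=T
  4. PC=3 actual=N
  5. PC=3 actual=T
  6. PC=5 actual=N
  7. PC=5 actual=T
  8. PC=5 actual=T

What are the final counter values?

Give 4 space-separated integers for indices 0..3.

Ev 1: PC=3 idx=3 pred=T actual=T -> ctr[3]=3
Ev 2: PC=5 idx=1 pred=T actual=N -> ctr[1]=2
Ev 3: PC=3 idx=3 pred=T actual=T -> ctr[3]=3
Ev 4: PC=3 idx=3 pred=T actual=N -> ctr[3]=2
Ev 5: PC=3 idx=3 pred=T actual=T -> ctr[3]=3
Ev 6: PC=5 idx=1 pred=T actual=N -> ctr[1]=1
Ev 7: PC=5 idx=1 pred=N actual=T -> ctr[1]=2
Ev 8: PC=5 idx=1 pred=T actual=T -> ctr[1]=3

Answer: 3 3 3 3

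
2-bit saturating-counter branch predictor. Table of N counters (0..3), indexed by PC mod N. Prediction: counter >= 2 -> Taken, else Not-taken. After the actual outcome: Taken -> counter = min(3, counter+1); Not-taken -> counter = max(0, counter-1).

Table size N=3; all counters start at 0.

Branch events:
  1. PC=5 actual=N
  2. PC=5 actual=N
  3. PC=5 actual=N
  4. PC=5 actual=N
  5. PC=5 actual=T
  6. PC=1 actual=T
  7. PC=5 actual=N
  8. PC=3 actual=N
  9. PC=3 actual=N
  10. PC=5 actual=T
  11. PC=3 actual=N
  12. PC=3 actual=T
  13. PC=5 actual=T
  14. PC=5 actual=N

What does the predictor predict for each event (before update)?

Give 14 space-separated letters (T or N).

Ev 1: PC=5 idx=2 pred=N actual=N -> ctr[2]=0
Ev 2: PC=5 idx=2 pred=N actual=N -> ctr[2]=0
Ev 3: PC=5 idx=2 pred=N actual=N -> ctr[2]=0
Ev 4: PC=5 idx=2 pred=N actual=N -> ctr[2]=0
Ev 5: PC=5 idx=2 pred=N actual=T -> ctr[2]=1
Ev 6: PC=1 idx=1 pred=N actual=T -> ctr[1]=1
Ev 7: PC=5 idx=2 pred=N actual=N -> ctr[2]=0
Ev 8: PC=3 idx=0 pred=N actual=N -> ctr[0]=0
Ev 9: PC=3 idx=0 pred=N actual=N -> ctr[0]=0
Ev 10: PC=5 idx=2 pred=N actual=T -> ctr[2]=1
Ev 11: PC=3 idx=0 pred=N actual=N -> ctr[0]=0
Ev 12: PC=3 idx=0 pred=N actual=T -> ctr[0]=1
Ev 13: PC=5 idx=2 pred=N actual=T -> ctr[2]=2
Ev 14: PC=5 idx=2 pred=T actual=N -> ctr[2]=1

Answer: N N N N N N N N N N N N N T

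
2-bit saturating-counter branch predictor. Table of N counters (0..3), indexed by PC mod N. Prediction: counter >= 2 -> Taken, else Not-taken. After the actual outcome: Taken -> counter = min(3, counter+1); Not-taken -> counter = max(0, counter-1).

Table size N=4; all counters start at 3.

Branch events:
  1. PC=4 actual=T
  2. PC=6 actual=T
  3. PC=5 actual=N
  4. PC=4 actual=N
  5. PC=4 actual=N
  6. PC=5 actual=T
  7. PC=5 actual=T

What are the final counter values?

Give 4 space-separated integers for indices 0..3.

Ev 1: PC=4 idx=0 pred=T actual=T -> ctr[0]=3
Ev 2: PC=6 idx=2 pred=T actual=T -> ctr[2]=3
Ev 3: PC=5 idx=1 pred=T actual=N -> ctr[1]=2
Ev 4: PC=4 idx=0 pred=T actual=N -> ctr[0]=2
Ev 5: PC=4 idx=0 pred=T actual=N -> ctr[0]=1
Ev 6: PC=5 idx=1 pred=T actual=T -> ctr[1]=3
Ev 7: PC=5 idx=1 pred=T actual=T -> ctr[1]=3

Answer: 1 3 3 3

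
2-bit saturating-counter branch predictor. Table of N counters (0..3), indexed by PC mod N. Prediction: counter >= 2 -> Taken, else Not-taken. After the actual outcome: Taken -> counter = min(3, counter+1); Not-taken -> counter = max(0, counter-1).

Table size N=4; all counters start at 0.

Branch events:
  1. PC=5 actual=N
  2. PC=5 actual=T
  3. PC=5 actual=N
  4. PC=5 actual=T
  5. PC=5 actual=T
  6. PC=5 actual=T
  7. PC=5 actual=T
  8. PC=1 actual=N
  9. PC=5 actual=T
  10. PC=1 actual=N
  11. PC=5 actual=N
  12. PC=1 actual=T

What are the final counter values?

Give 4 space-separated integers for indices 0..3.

Answer: 0 2 0 0

Derivation:
Ev 1: PC=5 idx=1 pred=N actual=N -> ctr[1]=0
Ev 2: PC=5 idx=1 pred=N actual=T -> ctr[1]=1
Ev 3: PC=5 idx=1 pred=N actual=N -> ctr[1]=0
Ev 4: PC=5 idx=1 pred=N actual=T -> ctr[1]=1
Ev 5: PC=5 idx=1 pred=N actual=T -> ctr[1]=2
Ev 6: PC=5 idx=1 pred=T actual=T -> ctr[1]=3
Ev 7: PC=5 idx=1 pred=T actual=T -> ctr[1]=3
Ev 8: PC=1 idx=1 pred=T actual=N -> ctr[1]=2
Ev 9: PC=5 idx=1 pred=T actual=T -> ctr[1]=3
Ev 10: PC=1 idx=1 pred=T actual=N -> ctr[1]=2
Ev 11: PC=5 idx=1 pred=T actual=N -> ctr[1]=1
Ev 12: PC=1 idx=1 pred=N actual=T -> ctr[1]=2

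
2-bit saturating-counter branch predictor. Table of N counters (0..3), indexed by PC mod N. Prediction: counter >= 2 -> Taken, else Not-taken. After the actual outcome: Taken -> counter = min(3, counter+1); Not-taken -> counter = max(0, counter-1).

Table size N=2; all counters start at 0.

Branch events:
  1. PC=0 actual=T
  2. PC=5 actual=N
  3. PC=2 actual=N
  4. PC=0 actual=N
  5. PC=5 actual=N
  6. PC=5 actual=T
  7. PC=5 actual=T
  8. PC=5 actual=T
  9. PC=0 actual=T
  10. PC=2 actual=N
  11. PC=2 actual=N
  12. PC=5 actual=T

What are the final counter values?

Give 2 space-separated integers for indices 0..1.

Ev 1: PC=0 idx=0 pred=N actual=T -> ctr[0]=1
Ev 2: PC=5 idx=1 pred=N actual=N -> ctr[1]=0
Ev 3: PC=2 idx=0 pred=N actual=N -> ctr[0]=0
Ev 4: PC=0 idx=0 pred=N actual=N -> ctr[0]=0
Ev 5: PC=5 idx=1 pred=N actual=N -> ctr[1]=0
Ev 6: PC=5 idx=1 pred=N actual=T -> ctr[1]=1
Ev 7: PC=5 idx=1 pred=N actual=T -> ctr[1]=2
Ev 8: PC=5 idx=1 pred=T actual=T -> ctr[1]=3
Ev 9: PC=0 idx=0 pred=N actual=T -> ctr[0]=1
Ev 10: PC=2 idx=0 pred=N actual=N -> ctr[0]=0
Ev 11: PC=2 idx=0 pred=N actual=N -> ctr[0]=0
Ev 12: PC=5 idx=1 pred=T actual=T -> ctr[1]=3

Answer: 0 3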